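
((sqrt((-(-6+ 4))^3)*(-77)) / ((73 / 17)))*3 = -7854*sqrt(2) / 73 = -152.15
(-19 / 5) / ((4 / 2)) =-19 / 10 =-1.90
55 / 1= 55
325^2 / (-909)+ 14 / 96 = -1687879 / 14544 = -116.05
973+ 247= 1220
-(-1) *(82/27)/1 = 82/27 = 3.04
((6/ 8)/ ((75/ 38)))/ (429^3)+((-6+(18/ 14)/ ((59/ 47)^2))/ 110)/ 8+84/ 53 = 64401496269508417/ 40785876587055600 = 1.58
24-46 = -22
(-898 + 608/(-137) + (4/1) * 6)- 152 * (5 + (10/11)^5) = -38232873766/22063987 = -1732.82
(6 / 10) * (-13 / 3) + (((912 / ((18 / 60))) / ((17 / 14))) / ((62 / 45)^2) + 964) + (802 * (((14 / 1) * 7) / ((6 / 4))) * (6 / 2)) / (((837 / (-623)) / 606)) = -52123852620689 / 735165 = -70900889.76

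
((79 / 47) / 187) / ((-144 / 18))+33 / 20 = 579679 / 351560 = 1.65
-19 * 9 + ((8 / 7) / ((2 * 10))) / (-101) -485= -2318962 / 3535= -656.00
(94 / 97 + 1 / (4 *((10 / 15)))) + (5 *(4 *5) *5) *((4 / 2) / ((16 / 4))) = 195043 / 776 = 251.34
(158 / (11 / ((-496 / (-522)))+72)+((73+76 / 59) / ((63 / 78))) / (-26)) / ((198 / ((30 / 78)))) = -0.00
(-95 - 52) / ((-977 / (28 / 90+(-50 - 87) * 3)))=-905569 / 14655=-61.79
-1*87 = -87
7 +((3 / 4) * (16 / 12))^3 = 8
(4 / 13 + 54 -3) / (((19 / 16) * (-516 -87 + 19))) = -1334 / 18031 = -0.07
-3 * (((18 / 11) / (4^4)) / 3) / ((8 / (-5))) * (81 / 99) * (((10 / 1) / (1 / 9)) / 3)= 0.10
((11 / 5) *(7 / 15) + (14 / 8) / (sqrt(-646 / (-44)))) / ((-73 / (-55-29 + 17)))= 469 *sqrt(7106) / 94316 + 5159 / 5475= 1.36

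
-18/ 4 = -9/ 2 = -4.50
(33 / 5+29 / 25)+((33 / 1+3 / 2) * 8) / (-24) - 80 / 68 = -4179 / 850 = -4.92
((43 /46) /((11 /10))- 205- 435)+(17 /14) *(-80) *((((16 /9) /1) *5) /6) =-37443845 /47817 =-783.07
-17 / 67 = -0.25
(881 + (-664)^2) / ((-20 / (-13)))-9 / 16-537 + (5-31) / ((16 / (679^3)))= -40673159671 / 80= -508414495.89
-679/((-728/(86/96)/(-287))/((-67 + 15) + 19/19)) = 20350309/1664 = 12229.75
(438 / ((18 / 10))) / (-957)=-730 / 2871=-0.25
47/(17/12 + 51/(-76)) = 63.04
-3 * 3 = -9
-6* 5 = -30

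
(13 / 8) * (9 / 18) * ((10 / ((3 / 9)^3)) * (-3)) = -5265 / 8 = -658.12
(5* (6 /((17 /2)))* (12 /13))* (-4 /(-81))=320 /1989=0.16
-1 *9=-9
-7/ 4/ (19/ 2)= -7/ 38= -0.18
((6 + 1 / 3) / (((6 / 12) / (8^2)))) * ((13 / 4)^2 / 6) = 12844 / 9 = 1427.11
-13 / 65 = -1 / 5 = -0.20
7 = 7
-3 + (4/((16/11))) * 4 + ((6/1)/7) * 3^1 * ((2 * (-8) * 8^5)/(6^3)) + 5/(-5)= -130925/21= -6234.52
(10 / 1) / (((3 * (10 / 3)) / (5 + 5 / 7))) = 40 / 7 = 5.71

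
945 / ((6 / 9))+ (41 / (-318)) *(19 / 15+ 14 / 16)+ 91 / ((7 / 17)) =62514623 / 38160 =1638.22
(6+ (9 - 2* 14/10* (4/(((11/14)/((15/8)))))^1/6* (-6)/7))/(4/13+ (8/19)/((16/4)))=17043/374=45.57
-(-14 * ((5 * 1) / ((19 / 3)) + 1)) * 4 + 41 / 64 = 122635 / 1216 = 100.85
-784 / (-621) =784 / 621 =1.26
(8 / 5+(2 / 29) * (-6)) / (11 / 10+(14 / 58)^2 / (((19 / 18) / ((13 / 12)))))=47386 / 46331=1.02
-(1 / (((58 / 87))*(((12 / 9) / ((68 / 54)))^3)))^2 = -1.60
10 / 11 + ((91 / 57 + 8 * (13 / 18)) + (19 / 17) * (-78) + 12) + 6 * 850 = 160943659 / 31977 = 5033.11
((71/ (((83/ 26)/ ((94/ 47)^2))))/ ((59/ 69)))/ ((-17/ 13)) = -6623448/ 83249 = -79.56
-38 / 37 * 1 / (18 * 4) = -19 / 1332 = -0.01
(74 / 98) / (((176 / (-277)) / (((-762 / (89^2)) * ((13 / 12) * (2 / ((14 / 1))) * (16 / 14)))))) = 16921099 / 836806124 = 0.02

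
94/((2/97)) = 4559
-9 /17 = -0.53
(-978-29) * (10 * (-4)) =40280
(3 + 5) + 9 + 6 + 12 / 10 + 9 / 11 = 1376 / 55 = 25.02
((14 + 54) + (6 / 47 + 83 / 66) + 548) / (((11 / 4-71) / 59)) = -533.71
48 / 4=12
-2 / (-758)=0.00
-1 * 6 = -6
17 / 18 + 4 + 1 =5.94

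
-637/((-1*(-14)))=-45.50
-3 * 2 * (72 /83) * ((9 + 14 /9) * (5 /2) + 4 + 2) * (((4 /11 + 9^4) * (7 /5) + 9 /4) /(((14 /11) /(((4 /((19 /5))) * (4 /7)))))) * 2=-113133435360 /77273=-1464074.58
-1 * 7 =-7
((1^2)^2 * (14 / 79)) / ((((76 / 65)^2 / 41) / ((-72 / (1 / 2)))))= -21826350 / 28519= -765.33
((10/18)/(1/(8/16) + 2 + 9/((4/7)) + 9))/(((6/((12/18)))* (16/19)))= 19/7452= 0.00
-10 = -10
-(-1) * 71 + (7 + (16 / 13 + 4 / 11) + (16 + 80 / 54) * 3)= 169934 / 1287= 132.04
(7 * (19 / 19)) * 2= 14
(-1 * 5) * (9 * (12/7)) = -540/7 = -77.14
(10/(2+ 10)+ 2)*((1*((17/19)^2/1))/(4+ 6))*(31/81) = 152303/1754460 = 0.09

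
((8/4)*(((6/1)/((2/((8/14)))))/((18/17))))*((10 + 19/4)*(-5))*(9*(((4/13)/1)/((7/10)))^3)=-962880000/5274997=-182.54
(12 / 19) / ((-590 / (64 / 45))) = -128 / 84075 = -0.00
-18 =-18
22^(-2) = 1 / 484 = 0.00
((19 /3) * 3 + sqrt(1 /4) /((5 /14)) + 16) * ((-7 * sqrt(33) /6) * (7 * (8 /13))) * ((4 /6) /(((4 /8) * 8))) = -1372 * sqrt(33) /45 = -175.15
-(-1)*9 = 9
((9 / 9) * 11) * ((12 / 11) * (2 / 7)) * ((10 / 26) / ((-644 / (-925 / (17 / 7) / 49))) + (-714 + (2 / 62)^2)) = -4101526994274 / 1675473709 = -2447.98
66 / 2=33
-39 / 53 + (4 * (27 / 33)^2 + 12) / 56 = -21267 / 44891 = -0.47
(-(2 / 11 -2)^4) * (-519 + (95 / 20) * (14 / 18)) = 742040000 / 131769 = 5631.37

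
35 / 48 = 0.73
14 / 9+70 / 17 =868 / 153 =5.67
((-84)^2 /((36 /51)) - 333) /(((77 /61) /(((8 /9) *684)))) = 358381344 /77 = 4654303.17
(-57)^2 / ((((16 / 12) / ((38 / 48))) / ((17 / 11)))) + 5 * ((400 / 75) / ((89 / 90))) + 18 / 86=4052765481 / 1347104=3008.50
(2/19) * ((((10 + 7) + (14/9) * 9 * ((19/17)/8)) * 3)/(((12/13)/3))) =50271/2584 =19.45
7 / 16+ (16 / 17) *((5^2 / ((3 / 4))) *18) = 153719 / 272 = 565.14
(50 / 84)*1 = 25 / 42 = 0.60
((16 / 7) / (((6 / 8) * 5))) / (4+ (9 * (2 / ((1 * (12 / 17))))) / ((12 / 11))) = 512 / 22995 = 0.02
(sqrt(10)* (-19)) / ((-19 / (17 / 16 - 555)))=-8863* sqrt(10) / 16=-1751.70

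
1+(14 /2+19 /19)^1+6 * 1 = 15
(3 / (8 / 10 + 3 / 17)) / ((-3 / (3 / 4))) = -255 / 332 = -0.77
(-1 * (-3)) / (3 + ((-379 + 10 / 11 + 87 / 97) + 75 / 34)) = -108834 / 13494985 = -0.01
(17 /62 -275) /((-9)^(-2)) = -1379673 /62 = -22252.79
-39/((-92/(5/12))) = 0.18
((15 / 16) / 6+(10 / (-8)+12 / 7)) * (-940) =-32665 / 56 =-583.30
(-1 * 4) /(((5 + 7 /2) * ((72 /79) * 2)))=-79 /306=-0.26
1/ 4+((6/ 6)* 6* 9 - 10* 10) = -45.75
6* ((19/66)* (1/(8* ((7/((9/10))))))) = 171/6160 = 0.03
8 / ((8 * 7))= 1 / 7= 0.14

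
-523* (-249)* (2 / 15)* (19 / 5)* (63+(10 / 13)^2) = 17727627874 / 4225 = 4195888.25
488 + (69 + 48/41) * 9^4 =18896005/41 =460878.17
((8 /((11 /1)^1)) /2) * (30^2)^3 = 265090909.09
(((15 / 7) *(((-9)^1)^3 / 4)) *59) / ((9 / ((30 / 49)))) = -1075275 / 686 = -1567.46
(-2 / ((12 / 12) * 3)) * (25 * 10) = -500 / 3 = -166.67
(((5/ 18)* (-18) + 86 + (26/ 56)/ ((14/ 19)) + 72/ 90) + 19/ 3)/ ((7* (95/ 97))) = 50627113/ 3910200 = 12.95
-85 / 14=-6.07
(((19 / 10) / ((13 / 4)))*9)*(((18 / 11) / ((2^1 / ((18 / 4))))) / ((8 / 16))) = 38.74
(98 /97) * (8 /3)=784 /291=2.69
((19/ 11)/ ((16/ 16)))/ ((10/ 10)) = 19/ 11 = 1.73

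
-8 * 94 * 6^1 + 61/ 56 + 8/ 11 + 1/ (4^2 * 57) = -316723045/ 70224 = -4510.18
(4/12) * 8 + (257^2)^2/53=13087411627/159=82310764.95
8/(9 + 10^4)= 8/10009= 0.00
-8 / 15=-0.53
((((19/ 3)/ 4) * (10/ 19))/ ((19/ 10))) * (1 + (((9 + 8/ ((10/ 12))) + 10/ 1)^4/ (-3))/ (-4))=418169101/ 17100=24454.33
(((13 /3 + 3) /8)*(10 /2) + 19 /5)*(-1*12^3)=-72432 /5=-14486.40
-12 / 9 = -4 / 3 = -1.33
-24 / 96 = -1 / 4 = -0.25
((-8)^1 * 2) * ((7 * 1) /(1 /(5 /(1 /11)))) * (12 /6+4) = -36960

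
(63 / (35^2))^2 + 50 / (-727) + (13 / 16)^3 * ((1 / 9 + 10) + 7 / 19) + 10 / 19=370436137957 / 60915330000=6.08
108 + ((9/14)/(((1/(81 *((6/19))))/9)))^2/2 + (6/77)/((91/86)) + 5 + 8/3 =167959999175/15177162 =11066.63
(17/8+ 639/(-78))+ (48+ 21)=6545/104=62.93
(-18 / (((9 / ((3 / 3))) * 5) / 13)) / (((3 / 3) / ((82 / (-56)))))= 533 / 70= 7.61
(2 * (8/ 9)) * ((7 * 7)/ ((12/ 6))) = 392/ 9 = 43.56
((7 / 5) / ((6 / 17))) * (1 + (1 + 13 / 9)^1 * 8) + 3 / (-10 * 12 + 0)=88033 / 1080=81.51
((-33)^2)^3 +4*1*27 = 1291468077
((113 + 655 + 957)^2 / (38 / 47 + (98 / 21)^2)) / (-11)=-1258689375 / 105094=-11976.80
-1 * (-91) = 91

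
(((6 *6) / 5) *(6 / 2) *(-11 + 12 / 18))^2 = 49818.24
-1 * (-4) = 4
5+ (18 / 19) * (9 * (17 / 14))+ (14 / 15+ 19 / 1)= 70397 / 1995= 35.29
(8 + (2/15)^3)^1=8.00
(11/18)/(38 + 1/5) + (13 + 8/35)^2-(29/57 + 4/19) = 13946734093/80019450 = 174.29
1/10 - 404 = -4039/10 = -403.90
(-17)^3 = -4913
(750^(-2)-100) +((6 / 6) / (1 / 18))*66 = 612000001 / 562500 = 1088.00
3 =3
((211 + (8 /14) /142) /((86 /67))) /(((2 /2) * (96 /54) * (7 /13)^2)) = 10686885183 /33509728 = 318.92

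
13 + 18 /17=239 /17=14.06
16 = 16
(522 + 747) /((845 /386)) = 489834 /845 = 579.69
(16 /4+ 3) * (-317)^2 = 703423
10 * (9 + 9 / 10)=99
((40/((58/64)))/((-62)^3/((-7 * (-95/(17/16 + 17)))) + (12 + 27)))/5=-340480/248174141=-0.00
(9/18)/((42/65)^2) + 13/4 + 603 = 2143075/3528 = 607.45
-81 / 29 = -2.79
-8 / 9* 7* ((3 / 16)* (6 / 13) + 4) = -2975 / 117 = -25.43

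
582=582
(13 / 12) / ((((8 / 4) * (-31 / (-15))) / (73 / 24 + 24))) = 42185 / 5952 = 7.09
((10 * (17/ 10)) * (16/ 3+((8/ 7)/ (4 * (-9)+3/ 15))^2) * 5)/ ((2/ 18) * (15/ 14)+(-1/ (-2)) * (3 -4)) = -266952530/ 224287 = -1190.23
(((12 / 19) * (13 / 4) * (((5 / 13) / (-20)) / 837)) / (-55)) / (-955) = -1 / 1113740100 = -0.00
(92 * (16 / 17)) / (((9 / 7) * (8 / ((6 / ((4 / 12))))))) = 2576 / 17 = 151.53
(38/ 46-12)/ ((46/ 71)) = -18247/ 1058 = -17.25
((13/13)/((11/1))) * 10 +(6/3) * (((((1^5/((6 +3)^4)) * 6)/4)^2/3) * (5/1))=286978195/315675954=0.91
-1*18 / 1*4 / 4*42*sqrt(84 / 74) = -756*sqrt(1554) / 37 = -805.46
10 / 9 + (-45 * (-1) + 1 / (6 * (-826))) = 685577 / 14868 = 46.11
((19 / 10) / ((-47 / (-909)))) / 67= 17271 / 31490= 0.55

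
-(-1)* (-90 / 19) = -90 / 19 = -4.74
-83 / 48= -1.73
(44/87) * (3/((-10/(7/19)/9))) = -1386/2755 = -0.50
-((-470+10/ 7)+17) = 3161/ 7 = 451.57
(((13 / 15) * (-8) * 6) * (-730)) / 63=30368 / 63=482.03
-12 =-12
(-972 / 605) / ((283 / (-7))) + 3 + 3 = 1034094 / 171215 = 6.04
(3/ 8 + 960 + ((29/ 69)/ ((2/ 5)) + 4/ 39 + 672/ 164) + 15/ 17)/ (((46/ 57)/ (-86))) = -3949506281255/ 38346152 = -102996.16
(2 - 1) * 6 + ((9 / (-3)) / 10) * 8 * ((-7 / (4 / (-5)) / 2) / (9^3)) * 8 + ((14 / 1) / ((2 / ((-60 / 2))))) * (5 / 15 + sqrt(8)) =-420 * sqrt(2) - 15580 / 243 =-658.08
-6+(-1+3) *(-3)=-12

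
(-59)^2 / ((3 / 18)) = 20886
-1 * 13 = -13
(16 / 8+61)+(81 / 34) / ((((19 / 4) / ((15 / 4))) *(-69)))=935649 / 14858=62.97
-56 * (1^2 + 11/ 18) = -812/ 9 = -90.22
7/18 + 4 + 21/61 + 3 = 8491/1098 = 7.73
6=6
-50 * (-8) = 400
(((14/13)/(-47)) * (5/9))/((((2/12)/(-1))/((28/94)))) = 1960/86151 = 0.02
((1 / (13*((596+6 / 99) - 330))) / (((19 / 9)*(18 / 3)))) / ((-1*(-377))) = 99 / 1635169640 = 0.00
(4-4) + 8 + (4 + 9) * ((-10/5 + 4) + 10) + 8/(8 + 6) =1152/7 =164.57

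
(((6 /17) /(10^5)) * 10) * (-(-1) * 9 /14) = 27 /1190000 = 0.00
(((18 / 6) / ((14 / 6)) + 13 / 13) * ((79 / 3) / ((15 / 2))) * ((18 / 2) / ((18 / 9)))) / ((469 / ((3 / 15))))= 1264 / 82075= 0.02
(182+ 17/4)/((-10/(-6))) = 447/4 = 111.75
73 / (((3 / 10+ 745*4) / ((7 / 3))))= 5110 / 89409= 0.06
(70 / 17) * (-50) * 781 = -2733500 / 17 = -160794.12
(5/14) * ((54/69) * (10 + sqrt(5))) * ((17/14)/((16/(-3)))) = -0.78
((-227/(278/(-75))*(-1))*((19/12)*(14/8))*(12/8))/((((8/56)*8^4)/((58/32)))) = -459657975/583008256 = -0.79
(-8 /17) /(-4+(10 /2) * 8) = -2 /153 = -0.01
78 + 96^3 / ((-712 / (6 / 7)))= -614958 / 623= -987.09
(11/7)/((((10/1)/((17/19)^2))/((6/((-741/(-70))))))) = 6358/89167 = 0.07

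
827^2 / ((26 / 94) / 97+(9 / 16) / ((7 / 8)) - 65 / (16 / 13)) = -349219618832 / 26636781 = -13110.43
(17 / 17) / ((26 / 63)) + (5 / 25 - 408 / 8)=-6289 / 130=-48.38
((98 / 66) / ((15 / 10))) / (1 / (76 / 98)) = 76 / 99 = 0.77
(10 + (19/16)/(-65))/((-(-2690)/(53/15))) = 550193/41964000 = 0.01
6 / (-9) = -2 / 3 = -0.67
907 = 907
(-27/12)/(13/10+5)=-5/14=-0.36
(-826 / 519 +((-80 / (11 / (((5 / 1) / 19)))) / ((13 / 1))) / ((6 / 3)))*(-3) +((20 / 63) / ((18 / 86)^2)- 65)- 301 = -848530461112 / 2398619223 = -353.76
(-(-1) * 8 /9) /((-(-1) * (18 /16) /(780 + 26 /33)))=1649024 /2673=616.92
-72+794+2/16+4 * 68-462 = 532.12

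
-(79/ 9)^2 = -6241/ 81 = -77.05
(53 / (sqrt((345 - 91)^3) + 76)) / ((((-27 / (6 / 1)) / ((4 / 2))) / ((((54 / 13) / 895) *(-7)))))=-12084 / 3403505105 + 40386 *sqrt(254) / 3403505105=0.00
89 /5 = 17.80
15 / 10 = 3 / 2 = 1.50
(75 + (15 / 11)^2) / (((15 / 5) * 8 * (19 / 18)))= 6975 / 2299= 3.03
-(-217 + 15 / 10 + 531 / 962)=103390 / 481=214.95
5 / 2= 2.50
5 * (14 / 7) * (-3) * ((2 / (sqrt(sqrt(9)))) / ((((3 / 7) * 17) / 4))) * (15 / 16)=-175 * sqrt(3) / 17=-17.83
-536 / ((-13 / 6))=3216 / 13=247.38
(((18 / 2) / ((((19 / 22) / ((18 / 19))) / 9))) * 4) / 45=7.90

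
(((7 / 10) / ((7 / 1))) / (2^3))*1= 1 / 80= 0.01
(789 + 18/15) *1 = 3951/5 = 790.20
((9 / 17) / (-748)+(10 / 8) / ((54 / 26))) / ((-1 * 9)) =-51598 / 772497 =-0.07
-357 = -357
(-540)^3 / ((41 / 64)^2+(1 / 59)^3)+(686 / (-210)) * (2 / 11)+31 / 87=-14085319122197268527 / 36711178735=-383679293.54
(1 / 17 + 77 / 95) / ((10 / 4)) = 2808 / 8075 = 0.35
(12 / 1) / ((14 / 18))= 108 / 7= 15.43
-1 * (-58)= 58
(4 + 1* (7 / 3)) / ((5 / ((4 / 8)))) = 19 / 30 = 0.63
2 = 2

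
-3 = -3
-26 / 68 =-13 / 34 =-0.38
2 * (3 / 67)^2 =18 / 4489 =0.00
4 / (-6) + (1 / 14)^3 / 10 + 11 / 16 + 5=206659 / 41160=5.02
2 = 2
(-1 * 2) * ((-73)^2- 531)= -9596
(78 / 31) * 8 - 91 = -2197 / 31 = -70.87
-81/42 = -27/14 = -1.93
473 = 473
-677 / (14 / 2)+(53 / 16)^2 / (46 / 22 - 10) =-15294437 / 155904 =-98.10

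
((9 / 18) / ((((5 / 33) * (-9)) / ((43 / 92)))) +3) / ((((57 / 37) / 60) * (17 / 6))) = 288859 / 7429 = 38.88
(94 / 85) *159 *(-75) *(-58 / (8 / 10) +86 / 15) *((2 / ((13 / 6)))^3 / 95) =7289.82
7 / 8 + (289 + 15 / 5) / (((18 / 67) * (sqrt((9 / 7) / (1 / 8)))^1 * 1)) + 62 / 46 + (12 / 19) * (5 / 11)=96521 / 38456 + 4891 * sqrt(14) / 54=341.41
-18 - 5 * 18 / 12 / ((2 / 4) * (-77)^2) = -106737 / 5929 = -18.00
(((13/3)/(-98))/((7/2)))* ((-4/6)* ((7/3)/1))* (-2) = -52/1323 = -0.04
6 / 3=2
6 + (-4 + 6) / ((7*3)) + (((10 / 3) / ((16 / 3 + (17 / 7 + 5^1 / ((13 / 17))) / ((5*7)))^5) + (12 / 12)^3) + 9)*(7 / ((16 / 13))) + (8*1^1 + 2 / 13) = 67502850651336934915491721655 / 949039326146401615648653312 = 71.13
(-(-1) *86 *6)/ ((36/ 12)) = 172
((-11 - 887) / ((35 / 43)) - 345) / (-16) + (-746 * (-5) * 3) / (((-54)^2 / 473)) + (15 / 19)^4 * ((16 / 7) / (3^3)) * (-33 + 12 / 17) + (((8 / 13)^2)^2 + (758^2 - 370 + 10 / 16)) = 4960533757117325359829 / 8610552816662160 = 576099.34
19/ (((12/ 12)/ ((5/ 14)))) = 95/ 14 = 6.79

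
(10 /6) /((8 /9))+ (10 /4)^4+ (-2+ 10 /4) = 663 /16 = 41.44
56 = 56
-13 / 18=-0.72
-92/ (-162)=46/ 81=0.57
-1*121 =-121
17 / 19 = 0.89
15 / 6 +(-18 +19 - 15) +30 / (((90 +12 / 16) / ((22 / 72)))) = -2257 / 198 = -11.40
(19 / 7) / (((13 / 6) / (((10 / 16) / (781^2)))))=285 / 222025804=0.00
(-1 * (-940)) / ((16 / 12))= 705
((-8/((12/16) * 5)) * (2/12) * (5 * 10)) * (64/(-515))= 2048/927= 2.21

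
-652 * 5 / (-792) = 815 / 198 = 4.12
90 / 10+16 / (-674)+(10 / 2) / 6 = 19835 / 2022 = 9.81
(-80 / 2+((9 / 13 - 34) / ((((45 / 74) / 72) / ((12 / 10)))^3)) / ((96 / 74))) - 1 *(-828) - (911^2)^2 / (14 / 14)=-139921133579034641 / 203125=-688842503773.71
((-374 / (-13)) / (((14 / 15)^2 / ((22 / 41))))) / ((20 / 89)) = 8238285 / 104468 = 78.86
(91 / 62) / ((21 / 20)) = 130 / 93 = 1.40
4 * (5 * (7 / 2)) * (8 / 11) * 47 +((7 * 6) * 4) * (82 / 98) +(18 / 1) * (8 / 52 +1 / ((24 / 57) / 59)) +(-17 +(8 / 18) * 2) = 181700965 / 36036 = 5042.21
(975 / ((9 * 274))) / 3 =325 / 2466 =0.13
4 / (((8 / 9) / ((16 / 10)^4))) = 18432 / 625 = 29.49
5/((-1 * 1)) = -5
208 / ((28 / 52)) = 2704 / 7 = 386.29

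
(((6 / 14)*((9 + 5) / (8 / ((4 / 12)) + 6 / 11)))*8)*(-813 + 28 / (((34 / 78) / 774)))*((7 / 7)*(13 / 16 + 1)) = 88404151 / 510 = 173341.47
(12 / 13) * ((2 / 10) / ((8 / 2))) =3 / 65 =0.05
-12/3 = -4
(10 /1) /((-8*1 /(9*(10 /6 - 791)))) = 8880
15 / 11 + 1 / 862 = 12941 / 9482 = 1.36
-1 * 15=-15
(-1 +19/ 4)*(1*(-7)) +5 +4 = -69/ 4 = -17.25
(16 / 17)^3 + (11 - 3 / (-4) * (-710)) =-520.67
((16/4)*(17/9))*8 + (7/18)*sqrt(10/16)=7*sqrt(10)/72 + 544/9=60.75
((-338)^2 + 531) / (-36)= -114775 / 36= -3188.19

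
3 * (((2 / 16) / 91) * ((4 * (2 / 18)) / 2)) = 1 / 1092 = 0.00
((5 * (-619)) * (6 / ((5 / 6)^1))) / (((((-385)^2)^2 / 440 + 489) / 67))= -11944224 / 399470287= -0.03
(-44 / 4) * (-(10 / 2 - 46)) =-451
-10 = -10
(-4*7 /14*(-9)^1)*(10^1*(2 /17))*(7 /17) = 2520 /289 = 8.72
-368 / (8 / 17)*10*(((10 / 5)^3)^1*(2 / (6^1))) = -20853.33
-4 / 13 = -0.31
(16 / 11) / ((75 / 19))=304 / 825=0.37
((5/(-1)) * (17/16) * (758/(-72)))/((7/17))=547655/4032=135.83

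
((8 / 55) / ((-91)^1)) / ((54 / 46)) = -184 / 135135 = -0.00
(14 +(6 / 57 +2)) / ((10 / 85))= 2601 / 19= 136.89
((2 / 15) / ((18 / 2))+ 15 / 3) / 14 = 677 / 1890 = 0.36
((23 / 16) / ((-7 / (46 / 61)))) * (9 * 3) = -4.18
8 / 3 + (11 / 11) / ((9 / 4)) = 28 / 9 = 3.11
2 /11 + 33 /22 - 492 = -10787 /22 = -490.32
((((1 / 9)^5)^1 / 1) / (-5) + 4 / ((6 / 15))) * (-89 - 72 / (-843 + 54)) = -69037114967 / 77649435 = -889.09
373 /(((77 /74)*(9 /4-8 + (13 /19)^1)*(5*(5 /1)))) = -2.83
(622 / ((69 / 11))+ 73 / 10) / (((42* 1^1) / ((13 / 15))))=954941 / 434700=2.20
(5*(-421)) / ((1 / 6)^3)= -454680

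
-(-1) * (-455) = -455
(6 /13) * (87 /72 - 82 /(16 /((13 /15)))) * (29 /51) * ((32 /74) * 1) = -45008 /122655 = -0.37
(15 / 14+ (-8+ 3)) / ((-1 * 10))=11 / 28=0.39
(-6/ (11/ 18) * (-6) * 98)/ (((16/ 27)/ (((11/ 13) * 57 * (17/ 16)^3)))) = 563589.88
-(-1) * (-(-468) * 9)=4212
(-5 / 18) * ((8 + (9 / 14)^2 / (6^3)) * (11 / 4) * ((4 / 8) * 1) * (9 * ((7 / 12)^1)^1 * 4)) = -690085 / 10752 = -64.18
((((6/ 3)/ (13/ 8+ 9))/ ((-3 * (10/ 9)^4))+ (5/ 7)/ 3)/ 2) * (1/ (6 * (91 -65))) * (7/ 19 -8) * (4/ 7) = -3185621/ 1157349375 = -0.00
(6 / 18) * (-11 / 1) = -11 / 3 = -3.67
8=8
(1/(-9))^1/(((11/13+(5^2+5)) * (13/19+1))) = -247/115488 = -0.00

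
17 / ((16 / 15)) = 255 / 16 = 15.94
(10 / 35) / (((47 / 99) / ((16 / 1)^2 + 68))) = 64152 / 329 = 194.99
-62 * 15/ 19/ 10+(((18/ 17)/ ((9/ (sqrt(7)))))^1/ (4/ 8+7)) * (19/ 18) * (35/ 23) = -4.83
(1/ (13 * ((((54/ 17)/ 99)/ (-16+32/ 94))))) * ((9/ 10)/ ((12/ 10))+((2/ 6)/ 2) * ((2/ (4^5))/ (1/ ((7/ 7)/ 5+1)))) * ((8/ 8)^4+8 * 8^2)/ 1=-1412839791/ 97760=-14452.13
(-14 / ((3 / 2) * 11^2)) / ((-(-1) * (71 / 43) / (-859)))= 1034236 / 25773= 40.13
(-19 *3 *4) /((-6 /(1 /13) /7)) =266 /13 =20.46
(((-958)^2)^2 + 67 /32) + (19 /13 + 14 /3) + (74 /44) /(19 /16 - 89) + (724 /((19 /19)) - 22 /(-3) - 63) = 5415323139847939129 /6429280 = 842290760372.54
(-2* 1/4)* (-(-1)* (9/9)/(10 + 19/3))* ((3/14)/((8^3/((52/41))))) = -117/7200256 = -0.00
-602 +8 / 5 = -3002 / 5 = -600.40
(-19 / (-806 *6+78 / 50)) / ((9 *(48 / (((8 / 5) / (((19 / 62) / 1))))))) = 155 / 3263247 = 0.00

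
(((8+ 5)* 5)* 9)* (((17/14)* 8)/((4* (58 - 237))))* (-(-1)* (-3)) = 29835/1253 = 23.81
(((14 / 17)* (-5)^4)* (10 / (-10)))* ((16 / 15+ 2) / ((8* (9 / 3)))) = -20125 / 306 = -65.77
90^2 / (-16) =-2025 / 4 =-506.25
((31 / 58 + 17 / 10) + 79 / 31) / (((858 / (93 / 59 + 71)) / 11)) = 46029359 / 10342995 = 4.45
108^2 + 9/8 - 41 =92993/8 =11624.12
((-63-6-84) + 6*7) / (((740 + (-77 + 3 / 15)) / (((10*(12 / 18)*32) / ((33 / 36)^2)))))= -4262400 / 100309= -42.49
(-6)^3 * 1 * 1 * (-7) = 1512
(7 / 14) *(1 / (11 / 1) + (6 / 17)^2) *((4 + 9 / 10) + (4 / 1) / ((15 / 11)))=32195 / 38148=0.84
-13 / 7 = -1.86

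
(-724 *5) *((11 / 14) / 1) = -19910 / 7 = -2844.29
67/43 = 1.56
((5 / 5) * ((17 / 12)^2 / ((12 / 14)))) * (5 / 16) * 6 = 4.39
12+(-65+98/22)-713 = -8377/11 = -761.55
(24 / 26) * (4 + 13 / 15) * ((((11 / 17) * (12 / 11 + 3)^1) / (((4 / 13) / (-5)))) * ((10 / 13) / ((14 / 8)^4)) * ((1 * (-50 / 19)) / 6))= 70080000 / 10081799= 6.95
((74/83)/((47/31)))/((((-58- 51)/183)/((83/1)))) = -419802/5123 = -81.94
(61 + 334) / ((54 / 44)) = 8690 / 27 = 321.85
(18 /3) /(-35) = -0.17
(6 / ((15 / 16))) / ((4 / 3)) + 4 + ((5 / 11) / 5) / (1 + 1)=973 / 110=8.85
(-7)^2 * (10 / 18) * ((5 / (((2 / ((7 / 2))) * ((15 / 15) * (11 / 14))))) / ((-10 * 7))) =-1715 / 396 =-4.33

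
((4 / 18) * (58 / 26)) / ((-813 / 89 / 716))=-3695992 / 95121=-38.86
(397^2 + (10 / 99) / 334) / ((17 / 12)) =10422998408 / 93687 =111253.41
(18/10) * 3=27/5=5.40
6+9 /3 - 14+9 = 4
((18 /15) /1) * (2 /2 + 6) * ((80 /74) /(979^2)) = 0.00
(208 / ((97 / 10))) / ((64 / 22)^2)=7865 / 3104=2.53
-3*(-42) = 126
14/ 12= 7/ 6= 1.17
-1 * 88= -88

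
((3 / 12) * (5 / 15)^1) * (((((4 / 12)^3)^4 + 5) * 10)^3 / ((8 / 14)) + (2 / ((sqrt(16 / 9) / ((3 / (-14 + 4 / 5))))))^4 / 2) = 246124267676998960021734676625 / 13501658452275389218166784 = 18229.19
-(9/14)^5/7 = -59049/3764768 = -0.02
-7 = -7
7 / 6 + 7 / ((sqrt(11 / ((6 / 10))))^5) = 63*sqrt(165) / 166375 + 7 / 6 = 1.17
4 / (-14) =-2 / 7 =-0.29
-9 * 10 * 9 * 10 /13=-8100 /13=-623.08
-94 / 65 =-1.45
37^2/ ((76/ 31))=42439/ 76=558.41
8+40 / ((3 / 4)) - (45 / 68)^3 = 57582113 / 943296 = 61.04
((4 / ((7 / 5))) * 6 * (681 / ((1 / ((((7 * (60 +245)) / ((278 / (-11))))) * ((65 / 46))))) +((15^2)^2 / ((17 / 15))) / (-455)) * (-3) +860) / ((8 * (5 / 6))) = 627996.92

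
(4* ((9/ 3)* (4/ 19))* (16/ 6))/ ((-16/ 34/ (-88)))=1259.79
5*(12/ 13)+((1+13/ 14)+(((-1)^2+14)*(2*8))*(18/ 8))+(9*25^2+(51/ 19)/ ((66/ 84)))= 234883137/ 38038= 6174.96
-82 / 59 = -1.39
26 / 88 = 13 / 44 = 0.30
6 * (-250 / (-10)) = 150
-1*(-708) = 708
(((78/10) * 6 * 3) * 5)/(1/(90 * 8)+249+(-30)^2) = 38880/63637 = 0.61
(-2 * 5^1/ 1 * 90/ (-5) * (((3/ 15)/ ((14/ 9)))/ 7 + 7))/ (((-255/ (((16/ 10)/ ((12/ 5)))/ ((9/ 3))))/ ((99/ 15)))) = -151316/ 20825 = -7.27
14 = 14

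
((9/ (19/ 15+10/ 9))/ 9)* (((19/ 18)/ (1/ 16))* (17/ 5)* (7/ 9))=18088/ 963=18.78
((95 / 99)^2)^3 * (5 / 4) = 3675459453125 / 3765920597604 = 0.98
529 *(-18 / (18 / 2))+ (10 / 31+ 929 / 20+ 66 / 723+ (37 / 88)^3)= -25737980124833 / 25456386560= -1011.06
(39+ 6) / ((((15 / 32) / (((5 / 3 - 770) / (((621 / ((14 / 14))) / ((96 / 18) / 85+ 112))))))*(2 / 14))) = -2950872064 / 31671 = -93172.68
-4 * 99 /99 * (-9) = 36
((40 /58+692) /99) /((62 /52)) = 1872 /319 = 5.87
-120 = -120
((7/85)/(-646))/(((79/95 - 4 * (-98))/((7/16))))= -0.00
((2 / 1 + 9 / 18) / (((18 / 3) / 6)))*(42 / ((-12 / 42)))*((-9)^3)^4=-207585709313535 / 2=-103792854656767.50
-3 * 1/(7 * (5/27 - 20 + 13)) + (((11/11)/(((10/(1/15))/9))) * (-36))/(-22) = 57051/354200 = 0.16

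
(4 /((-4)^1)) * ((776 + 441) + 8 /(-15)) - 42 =-18877 /15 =-1258.47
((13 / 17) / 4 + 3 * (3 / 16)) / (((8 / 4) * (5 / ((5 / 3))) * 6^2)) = 205 / 58752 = 0.00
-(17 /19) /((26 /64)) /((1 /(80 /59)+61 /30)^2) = -1253376 /4369183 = -0.29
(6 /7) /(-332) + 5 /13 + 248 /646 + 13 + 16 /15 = 1085576873 /73188570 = 14.83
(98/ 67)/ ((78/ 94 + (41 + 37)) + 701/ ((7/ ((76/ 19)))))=32242/ 10567441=0.00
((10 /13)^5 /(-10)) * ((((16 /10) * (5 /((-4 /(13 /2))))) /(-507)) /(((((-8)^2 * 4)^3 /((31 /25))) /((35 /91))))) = -0.00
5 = 5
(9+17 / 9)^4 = 92236816 / 6561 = 14058.35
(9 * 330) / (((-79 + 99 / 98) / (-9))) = 342.74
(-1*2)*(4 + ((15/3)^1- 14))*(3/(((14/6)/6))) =540/7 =77.14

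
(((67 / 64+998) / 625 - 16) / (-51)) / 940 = 576061 / 1917600000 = 0.00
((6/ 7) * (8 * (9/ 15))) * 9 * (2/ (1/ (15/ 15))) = 2592/ 35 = 74.06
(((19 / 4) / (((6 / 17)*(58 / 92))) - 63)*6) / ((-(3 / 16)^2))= 1855360 / 261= 7108.66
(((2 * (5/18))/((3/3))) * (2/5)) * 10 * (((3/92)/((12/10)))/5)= 5/414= 0.01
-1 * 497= -497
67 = 67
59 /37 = 1.59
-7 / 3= -2.33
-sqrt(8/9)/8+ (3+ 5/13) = 44/13-sqrt(2)/12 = 3.27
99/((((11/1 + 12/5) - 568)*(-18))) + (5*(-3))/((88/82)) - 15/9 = -5722615/366036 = -15.63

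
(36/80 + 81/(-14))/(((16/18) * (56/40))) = -6723/1568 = -4.29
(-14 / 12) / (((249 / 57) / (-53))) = 7049 / 498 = 14.15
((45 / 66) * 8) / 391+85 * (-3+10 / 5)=-365525 / 4301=-84.99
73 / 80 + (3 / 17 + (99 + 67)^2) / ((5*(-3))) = -7491557 / 4080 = -1836.17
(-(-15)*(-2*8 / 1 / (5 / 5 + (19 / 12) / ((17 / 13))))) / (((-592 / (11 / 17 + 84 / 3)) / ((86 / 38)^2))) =162083340 / 6024007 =26.91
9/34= 0.26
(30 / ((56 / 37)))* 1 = 19.82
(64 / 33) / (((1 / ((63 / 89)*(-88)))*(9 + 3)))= -896 / 89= -10.07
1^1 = 1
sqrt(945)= 3 * sqrt(105)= 30.74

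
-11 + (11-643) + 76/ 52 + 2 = -8314/ 13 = -639.54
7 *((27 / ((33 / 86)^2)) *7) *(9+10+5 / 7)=21433608 / 121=177137.26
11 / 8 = 1.38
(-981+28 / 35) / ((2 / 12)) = -29406 / 5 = -5881.20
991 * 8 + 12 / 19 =150644 / 19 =7928.63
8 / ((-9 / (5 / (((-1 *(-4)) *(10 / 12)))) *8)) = -0.17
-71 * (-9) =639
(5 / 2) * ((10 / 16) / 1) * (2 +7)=225 / 16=14.06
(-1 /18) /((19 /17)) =-17 /342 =-0.05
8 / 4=2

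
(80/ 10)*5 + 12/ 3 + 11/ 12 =539/ 12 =44.92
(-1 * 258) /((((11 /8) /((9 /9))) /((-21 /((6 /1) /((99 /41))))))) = 65016 /41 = 1585.76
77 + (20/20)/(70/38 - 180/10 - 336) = 515188/6691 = 77.00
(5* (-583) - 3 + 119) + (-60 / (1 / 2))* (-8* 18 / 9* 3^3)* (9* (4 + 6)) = 4662801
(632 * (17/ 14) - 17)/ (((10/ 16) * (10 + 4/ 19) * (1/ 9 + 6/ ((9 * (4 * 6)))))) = 14372208/ 16975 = 846.67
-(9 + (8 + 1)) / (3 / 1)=-6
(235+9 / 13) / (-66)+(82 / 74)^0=-1103 / 429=-2.57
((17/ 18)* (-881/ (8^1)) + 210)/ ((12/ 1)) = 15263/ 1728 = 8.83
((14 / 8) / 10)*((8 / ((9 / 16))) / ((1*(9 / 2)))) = 224 / 405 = 0.55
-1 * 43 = -43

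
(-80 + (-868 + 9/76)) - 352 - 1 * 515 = -137931/76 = -1814.88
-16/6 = -8/3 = -2.67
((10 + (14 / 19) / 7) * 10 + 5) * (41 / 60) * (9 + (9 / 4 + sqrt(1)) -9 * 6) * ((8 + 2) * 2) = -13796705 / 228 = -60511.86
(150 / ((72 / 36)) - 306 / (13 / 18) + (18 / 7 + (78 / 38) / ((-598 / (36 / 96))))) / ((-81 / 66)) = 807502091 / 2863224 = 282.03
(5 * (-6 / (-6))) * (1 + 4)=25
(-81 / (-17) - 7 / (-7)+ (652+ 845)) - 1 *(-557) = 35016 / 17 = 2059.76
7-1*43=-36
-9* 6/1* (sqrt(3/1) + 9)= -486 -54* sqrt(3)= -579.53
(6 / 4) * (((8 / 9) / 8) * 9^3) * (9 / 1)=2187 / 2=1093.50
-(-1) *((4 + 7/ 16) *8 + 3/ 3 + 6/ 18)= 221/ 6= 36.83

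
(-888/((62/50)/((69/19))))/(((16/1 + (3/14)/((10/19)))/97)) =-20801844000/1352933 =-15375.37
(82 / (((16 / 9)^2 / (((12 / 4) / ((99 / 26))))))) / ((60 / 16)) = 4797 / 880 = 5.45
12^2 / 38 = 3.79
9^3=729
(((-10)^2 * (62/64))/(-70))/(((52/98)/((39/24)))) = -1085/256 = -4.24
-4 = -4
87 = 87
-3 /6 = -0.50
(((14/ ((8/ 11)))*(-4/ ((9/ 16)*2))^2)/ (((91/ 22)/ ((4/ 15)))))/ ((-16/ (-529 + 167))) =5606656/ 15795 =354.96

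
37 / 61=0.61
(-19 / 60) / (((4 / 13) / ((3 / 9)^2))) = -247 / 2160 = -0.11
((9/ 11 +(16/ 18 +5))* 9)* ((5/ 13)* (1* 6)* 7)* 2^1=278880/ 143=1950.21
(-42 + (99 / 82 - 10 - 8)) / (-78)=1607 / 2132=0.75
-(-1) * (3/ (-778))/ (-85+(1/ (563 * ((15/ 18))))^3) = 66920080125/ 1475141632720702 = 0.00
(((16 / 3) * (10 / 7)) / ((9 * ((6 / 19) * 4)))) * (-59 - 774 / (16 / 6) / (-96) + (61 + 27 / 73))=4787525 / 1324512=3.61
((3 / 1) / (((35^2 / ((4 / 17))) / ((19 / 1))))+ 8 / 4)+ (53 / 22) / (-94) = 85499979 / 43066100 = 1.99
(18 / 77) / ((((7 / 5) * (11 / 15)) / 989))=1335150 / 5929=225.19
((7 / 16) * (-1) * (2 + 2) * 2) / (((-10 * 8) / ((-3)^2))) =63 / 160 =0.39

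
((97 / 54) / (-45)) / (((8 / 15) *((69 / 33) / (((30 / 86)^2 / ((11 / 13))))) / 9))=-31525 / 680432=-0.05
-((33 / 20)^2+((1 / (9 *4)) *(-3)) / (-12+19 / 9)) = -97221 / 35600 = -2.73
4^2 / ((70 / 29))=232 / 35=6.63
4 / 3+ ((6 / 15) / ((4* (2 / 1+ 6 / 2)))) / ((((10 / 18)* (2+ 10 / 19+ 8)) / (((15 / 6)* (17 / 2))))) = 168721 / 120000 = 1.41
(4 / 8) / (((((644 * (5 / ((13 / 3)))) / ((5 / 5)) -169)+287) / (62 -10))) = 169 / 5597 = 0.03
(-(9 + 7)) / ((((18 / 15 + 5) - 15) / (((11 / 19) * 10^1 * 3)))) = 600 / 19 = 31.58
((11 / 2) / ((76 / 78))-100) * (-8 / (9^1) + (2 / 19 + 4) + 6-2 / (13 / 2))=-35503621 / 42237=-840.58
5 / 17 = 0.29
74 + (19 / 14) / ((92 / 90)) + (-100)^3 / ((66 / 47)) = -15132399137 / 21252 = -712045.88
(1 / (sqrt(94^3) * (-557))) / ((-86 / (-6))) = -3 * sqrt(94) / 211631036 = -0.00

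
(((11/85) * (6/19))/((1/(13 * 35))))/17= 6006/5491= 1.09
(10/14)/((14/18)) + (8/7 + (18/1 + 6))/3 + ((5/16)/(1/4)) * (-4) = 632/147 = 4.30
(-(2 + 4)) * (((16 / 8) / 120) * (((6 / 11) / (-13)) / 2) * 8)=12 / 715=0.02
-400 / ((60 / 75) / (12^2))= -72000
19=19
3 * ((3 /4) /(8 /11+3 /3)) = 99 /76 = 1.30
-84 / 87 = -28 / 29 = -0.97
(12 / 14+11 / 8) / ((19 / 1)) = 125 / 1064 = 0.12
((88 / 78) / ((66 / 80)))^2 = 25600 / 13689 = 1.87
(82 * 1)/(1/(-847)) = -69454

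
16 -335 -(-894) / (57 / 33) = 198.58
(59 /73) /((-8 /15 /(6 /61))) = -2655 /17812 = -0.15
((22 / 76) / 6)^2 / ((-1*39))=-121 / 2027376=-0.00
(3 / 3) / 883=1 / 883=0.00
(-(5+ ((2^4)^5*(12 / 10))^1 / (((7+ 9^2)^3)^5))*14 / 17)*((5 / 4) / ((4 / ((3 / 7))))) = -5256194611791822795571209 / 9531232896049172002635776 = -0.55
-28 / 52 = -7 / 13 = -0.54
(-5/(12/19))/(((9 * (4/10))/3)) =-475/72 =-6.60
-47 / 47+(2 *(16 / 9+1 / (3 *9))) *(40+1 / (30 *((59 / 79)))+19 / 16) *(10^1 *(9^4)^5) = 4293982824178105244125627 / 236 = 18194842475330954424261.13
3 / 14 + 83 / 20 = 611 / 140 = 4.36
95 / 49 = 1.94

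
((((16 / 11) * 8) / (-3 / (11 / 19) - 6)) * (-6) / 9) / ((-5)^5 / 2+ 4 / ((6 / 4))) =-512 / 1151157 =-0.00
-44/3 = -14.67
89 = 89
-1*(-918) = 918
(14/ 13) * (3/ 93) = 0.03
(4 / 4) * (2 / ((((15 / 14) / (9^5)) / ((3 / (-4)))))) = -413343 / 5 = -82668.60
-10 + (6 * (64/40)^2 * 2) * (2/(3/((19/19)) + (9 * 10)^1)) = -9.34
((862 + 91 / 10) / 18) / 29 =1.67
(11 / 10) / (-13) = -11 / 130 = -0.08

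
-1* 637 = -637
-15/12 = -5/4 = -1.25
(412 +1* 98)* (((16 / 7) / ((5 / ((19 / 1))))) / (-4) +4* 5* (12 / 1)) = 849048 / 7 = 121292.57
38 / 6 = 19 / 3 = 6.33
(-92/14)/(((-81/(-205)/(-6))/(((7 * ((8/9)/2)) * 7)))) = 528080/243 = 2173.17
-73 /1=-73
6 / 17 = 0.35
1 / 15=0.07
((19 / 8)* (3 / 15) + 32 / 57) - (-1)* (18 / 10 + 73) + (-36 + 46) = 195707 / 2280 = 85.84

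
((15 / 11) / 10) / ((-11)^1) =-3 / 242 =-0.01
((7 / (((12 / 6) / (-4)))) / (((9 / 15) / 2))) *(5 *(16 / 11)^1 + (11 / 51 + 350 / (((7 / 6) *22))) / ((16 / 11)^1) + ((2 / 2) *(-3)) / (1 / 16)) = 1456.19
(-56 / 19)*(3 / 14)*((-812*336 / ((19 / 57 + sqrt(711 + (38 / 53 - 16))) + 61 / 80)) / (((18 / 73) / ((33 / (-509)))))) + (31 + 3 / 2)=4264462053570685 / 41009272861306 - 75715463577600*sqrt(217141) / 20504636430653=-1616.71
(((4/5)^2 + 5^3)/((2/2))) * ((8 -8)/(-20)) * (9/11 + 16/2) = 0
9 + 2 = 11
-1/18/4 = -1/72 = -0.01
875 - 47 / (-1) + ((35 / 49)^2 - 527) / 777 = 921.32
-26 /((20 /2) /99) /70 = -1287 /350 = -3.68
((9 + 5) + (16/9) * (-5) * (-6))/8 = 101/12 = 8.42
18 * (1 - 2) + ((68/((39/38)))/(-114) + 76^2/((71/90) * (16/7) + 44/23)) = 1535.69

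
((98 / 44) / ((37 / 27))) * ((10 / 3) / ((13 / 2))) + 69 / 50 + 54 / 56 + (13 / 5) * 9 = 98436111 / 3703700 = 26.58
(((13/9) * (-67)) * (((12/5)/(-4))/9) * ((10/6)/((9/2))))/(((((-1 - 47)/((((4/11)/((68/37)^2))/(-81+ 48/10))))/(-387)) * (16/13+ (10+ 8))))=-666551041/470914171200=-0.00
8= 8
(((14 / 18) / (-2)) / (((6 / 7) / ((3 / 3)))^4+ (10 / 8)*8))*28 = -117649 / 113877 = -1.03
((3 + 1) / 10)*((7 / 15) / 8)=7 / 300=0.02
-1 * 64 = -64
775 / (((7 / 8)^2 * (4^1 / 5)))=62000 / 49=1265.31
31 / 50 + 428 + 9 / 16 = 171673 / 400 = 429.18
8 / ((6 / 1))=4 / 3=1.33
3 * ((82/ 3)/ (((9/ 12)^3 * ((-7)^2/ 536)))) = 2812928/ 1323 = 2126.17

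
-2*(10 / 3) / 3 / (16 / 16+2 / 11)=-220 / 117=-1.88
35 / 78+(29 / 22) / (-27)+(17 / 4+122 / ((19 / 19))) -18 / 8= 480308 / 3861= 124.40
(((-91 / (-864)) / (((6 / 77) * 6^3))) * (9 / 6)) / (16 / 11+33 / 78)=1002001 / 200434176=0.00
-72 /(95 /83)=-5976 /95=-62.91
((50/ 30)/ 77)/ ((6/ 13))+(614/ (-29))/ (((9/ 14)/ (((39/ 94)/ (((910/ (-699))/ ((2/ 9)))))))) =22474523/ 9445590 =2.38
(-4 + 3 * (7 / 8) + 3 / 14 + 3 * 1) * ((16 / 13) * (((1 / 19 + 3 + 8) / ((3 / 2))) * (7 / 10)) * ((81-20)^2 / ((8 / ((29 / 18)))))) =77802389 / 8892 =8749.71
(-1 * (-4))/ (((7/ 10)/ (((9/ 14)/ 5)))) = 36/ 49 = 0.73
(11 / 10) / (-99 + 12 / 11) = -121 / 10770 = -0.01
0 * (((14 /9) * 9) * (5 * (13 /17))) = 0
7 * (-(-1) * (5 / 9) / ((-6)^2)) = 35 / 324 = 0.11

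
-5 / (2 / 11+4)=-55 / 46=-1.20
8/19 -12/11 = -140/209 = -0.67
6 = 6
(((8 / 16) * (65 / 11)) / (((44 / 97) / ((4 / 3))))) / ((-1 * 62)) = -6305 / 45012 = -0.14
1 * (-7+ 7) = 0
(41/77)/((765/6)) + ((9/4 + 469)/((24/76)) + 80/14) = 235307431/157080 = 1498.01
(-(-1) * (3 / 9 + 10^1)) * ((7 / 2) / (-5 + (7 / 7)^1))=-217 / 24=-9.04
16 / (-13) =-16 / 13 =-1.23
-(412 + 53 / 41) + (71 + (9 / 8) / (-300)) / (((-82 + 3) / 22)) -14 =-579215847 / 1295600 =-447.06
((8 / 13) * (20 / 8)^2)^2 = 2500 / 169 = 14.79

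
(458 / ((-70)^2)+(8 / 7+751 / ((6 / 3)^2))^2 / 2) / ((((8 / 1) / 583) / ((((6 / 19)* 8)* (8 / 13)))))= 1223148614061 / 605150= 2021232.11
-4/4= -1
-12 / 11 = -1.09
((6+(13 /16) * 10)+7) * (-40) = -845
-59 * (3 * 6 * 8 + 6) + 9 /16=-141591 /16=-8849.44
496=496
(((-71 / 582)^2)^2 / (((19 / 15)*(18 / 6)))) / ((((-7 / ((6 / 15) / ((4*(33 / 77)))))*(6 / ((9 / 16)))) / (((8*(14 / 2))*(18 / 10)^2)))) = -177881767 / 5382580284800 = -0.00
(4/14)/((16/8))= 1/7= 0.14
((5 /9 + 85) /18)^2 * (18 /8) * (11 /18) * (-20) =-8152375 /13122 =-621.28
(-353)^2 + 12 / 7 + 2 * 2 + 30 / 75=4361529 / 35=124615.11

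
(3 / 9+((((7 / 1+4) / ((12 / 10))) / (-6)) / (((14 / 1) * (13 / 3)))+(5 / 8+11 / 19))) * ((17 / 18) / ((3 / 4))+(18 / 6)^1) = 3607895 / 560196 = 6.44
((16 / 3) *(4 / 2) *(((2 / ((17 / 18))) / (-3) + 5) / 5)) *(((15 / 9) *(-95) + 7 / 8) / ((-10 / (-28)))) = -15448552 / 3825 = -4038.84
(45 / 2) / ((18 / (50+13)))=78.75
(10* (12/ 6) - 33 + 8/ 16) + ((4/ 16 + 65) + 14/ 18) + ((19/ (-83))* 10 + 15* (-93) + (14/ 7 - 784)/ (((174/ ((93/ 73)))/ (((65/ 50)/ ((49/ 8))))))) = -1344.98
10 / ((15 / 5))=10 / 3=3.33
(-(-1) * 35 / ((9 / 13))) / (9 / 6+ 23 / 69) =910 / 33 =27.58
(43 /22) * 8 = 172 /11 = 15.64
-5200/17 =-305.88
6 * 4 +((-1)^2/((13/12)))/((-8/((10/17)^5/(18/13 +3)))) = 647404792/26977283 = 24.00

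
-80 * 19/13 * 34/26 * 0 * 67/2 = 0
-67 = -67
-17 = -17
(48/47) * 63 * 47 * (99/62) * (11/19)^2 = 18112248/11191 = 1618.47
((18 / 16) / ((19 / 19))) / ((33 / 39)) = 117 / 88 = 1.33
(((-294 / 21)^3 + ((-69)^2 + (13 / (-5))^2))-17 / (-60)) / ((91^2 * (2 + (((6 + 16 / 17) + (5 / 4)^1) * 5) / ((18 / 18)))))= 10322621 / 1814160075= 0.01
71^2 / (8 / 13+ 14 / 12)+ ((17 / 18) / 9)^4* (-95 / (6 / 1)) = 1624883819065963 / 574415445024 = 2828.76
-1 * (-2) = 2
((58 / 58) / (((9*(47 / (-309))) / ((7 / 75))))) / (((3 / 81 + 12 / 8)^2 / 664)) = -1868832 / 97525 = -19.16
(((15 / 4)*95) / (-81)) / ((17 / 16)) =-4.14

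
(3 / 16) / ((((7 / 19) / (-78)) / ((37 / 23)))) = -82251 / 1288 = -63.86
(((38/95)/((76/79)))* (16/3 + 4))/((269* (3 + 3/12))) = 4424/996645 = 0.00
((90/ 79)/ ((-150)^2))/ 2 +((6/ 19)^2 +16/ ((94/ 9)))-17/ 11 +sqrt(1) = 8007705637/ 7372161500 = 1.09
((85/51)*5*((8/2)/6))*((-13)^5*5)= -92823250/9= -10313694.44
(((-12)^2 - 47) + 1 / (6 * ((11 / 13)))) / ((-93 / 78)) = -83395 / 1023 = -81.52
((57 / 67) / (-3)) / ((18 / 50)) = -475 / 603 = -0.79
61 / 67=0.91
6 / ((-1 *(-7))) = 6 / 7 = 0.86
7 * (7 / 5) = 49 / 5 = 9.80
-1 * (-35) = 35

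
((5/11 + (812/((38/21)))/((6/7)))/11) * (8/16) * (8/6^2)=12168/2299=5.29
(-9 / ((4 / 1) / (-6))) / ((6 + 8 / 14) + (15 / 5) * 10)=189 / 512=0.37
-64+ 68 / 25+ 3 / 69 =-61.24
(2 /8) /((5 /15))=3 /4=0.75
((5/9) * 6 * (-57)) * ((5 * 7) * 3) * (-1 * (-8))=-159600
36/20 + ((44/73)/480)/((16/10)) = 126199/70080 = 1.80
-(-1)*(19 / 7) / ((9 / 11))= 209 / 63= 3.32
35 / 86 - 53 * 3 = -13639 / 86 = -158.59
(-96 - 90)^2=34596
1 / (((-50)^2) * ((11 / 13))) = 13 / 27500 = 0.00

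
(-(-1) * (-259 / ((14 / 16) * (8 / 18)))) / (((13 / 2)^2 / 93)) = -247752 / 169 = -1465.99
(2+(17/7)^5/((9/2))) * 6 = 6284480/50421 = 124.64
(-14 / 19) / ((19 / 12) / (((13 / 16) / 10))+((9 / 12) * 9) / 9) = -312 / 8569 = -0.04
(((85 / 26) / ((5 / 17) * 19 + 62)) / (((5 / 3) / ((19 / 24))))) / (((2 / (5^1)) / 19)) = 1.09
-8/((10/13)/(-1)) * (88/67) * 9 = 41184/335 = 122.94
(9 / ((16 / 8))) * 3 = 13.50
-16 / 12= -4 / 3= -1.33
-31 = -31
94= 94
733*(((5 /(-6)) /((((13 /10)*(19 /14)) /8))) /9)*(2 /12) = -1026200 /20007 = -51.29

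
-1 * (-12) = 12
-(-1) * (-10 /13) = -0.77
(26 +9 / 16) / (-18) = -425 / 288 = -1.48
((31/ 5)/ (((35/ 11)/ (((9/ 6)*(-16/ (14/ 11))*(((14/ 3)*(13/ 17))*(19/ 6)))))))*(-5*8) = 29647904/ 1785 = 16609.47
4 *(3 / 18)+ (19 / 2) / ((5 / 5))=61 / 6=10.17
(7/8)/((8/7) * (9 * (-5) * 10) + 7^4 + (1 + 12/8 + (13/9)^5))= 2893401/6267940412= 0.00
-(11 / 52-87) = 4513 / 52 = 86.79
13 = 13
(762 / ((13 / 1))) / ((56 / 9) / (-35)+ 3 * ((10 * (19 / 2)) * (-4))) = -135 / 2626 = -0.05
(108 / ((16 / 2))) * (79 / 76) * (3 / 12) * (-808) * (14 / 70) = -215433 / 380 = -566.93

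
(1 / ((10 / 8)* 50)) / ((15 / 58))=116 / 1875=0.06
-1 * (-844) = 844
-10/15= -2/3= -0.67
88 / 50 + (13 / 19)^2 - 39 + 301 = 2384659 / 9025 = 264.23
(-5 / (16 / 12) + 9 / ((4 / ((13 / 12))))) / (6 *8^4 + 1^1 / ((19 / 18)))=-133 / 2490464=-0.00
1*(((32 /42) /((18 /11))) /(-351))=-88 /66339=-0.00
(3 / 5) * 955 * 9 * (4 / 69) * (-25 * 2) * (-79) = 27160200 / 23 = 1180878.26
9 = 9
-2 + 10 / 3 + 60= 184 / 3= 61.33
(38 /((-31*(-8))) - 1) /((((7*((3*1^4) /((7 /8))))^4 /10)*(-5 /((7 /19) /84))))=35 /1563328512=0.00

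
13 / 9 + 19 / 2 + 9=359 / 18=19.94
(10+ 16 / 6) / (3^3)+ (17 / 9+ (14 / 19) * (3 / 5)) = 21547 / 7695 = 2.80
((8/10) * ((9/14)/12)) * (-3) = -9/70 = -0.13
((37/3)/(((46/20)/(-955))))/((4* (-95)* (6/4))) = 35335/3933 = 8.98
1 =1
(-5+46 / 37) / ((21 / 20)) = -2780 / 777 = -3.58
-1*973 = -973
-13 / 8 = -1.62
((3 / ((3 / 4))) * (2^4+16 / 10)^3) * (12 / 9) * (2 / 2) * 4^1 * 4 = 174456832 / 375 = 465218.22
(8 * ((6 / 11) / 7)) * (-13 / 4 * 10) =-1560 / 77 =-20.26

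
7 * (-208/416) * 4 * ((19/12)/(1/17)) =-2261/6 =-376.83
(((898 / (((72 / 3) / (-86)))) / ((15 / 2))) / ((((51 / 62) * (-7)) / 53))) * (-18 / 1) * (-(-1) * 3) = -126885604 / 595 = -213253.12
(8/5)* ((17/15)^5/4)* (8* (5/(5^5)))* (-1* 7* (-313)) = 49774506992/2373046875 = 20.97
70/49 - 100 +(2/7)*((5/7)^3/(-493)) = -116678560/1183693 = -98.57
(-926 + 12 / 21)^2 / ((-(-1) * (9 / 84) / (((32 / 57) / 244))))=1342863488 / 73017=18391.11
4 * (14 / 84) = 2 / 3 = 0.67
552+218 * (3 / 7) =4518 / 7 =645.43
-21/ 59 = -0.36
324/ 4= 81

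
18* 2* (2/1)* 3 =216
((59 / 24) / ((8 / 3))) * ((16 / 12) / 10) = 59 / 480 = 0.12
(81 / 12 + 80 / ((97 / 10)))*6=17457 / 194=89.98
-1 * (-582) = 582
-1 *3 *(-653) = 1959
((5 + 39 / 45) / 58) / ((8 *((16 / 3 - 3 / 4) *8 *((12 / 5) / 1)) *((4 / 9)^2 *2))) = 27 / 74240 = 0.00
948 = 948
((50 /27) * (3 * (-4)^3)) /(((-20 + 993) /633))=-675200 /2919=-231.31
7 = 7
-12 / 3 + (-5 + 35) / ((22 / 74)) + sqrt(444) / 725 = 2 * sqrt(111) / 725 + 1066 / 11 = 96.94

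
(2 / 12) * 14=7 / 3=2.33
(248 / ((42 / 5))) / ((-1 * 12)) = -155 / 63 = -2.46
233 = 233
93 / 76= 1.22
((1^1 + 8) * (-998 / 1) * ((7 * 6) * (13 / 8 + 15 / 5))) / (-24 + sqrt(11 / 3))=3489507 * sqrt(33) / 3434 + 125622252 / 1717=79001.22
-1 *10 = -10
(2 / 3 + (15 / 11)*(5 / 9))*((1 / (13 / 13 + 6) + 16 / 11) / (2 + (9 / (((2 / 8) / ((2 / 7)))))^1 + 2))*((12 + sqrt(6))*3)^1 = 6.90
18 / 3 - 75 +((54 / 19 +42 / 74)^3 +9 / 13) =-129477965127 / 4516576051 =-28.67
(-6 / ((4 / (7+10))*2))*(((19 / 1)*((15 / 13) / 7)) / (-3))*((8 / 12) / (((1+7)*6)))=1615 / 8736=0.18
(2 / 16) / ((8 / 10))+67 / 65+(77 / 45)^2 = 3466409 / 842400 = 4.11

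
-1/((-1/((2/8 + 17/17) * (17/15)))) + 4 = 65/12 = 5.42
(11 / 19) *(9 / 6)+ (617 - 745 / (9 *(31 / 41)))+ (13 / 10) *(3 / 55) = 741218882 / 1457775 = 508.46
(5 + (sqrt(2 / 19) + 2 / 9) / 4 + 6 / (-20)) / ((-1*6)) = -107 / 135 - sqrt(38) / 456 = -0.81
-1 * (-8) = 8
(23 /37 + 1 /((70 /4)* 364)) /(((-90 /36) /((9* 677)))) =-892910871 /589225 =-1515.40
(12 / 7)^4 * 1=20736 / 2401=8.64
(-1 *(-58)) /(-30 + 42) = 29 /6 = 4.83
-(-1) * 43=43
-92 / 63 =-1.46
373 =373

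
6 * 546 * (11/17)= 36036/17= 2119.76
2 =2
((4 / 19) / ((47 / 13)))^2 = 2704 / 797449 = 0.00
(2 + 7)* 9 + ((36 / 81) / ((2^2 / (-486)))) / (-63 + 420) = 9621 / 119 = 80.85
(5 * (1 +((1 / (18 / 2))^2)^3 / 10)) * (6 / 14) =5314411 / 2480058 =2.14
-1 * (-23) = 23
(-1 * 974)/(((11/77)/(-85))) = 579530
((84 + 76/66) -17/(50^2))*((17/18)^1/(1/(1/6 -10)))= -7045512317/8910000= -790.74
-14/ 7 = -2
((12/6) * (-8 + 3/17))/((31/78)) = -20748/527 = -39.37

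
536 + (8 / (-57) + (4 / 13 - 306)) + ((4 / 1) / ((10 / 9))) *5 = 183892 / 741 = 248.17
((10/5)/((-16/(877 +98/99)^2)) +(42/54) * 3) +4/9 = -7555042441/78408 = -96355.51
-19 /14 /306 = -19 /4284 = -0.00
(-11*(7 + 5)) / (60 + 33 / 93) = -4092 / 1871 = -2.19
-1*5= -5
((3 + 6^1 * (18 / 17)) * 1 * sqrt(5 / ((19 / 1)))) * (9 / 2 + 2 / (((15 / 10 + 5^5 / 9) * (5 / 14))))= 21.67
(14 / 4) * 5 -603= -1171 / 2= -585.50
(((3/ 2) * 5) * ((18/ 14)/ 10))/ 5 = 27/ 140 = 0.19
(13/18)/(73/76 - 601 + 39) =-494/383751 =-0.00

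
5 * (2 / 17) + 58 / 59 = 1576 / 1003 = 1.57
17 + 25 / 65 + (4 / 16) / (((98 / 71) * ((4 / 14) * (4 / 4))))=26235 / 1456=18.02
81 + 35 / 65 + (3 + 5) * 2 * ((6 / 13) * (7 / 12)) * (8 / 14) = 84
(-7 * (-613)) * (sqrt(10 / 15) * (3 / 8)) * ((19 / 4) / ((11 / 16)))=81529 * sqrt(6) / 22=9077.47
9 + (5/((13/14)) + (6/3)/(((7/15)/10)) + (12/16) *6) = 11237/182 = 61.74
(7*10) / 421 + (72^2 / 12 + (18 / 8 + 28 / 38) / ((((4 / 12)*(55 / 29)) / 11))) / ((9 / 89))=2297041907 / 479940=4786.10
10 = 10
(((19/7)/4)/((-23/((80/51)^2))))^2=924160000/175360775121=0.01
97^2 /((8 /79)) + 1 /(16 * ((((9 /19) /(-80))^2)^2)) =2673850943471 /52488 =50942138.08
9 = 9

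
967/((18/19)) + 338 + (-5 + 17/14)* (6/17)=2907521/2142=1357.39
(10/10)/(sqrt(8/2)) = 1/2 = 0.50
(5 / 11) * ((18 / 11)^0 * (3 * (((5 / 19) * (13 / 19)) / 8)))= 975 / 31768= 0.03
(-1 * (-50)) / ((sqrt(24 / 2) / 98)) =2450 * sqrt(3) / 3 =1414.51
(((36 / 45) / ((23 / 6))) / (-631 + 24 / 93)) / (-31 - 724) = 744 / 1697689225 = 0.00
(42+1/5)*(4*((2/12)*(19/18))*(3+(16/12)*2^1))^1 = 68153/405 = 168.28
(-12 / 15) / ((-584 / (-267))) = -267 / 730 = -0.37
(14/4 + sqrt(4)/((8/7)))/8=21/32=0.66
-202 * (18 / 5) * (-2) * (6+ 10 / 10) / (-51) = -16968 / 85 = -199.62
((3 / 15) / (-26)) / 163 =-0.00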